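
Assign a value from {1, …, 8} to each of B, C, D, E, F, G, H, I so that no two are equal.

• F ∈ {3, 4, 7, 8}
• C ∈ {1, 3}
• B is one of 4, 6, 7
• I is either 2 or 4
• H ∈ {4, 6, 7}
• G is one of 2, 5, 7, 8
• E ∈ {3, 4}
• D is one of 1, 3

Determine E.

The 8 variables draw from only 8 values {1, 2, 3, 4, 5, 6, 7, 8}, so each is used; only G can be 5, hence G = 5.
The 7 still-open variables together cover exactly {1, 2, 3, 4, 6, 7, 8} — 7 values for 7 variables — and 2 appears only in I's list, so I = 2.
The 6 still-open variables draw from only 6 values {1, 3, 4, 6, 7, 8}, so each is used; only F can be 8, hence F = 8.
The 2 variables C and D are confined to {1, 3}, which locks those values in; drop them from E.
So E = 4.

4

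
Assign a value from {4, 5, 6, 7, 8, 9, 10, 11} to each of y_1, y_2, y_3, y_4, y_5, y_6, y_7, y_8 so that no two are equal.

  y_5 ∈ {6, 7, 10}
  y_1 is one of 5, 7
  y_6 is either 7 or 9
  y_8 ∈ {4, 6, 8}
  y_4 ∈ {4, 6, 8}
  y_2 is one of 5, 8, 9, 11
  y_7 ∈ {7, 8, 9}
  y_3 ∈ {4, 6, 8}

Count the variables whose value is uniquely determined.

Among the 8 variables, 10 fits only y_5 (and all 8 values in {4, 5, 6, 7, 8, 9, 10, 11} must be used), so y_5 = 10.
The 7 still-open variables together cover exactly {4, 5, 6, 7, 8, 9, 11} — 7 values for 7 variables — and 11 appears only in y_2's list, so y_2 = 11.
The 6 still-open variables draw from only 6 values {4, 5, 6, 7, 8, 9}, so each is used; only y_1 can be 5, hence y_1 = 5.
y_3, y_4, y_8 between them cover only {4, 6, 8} — a naked triple. Remove those values from y_7.
Determined: y_1=5, y_2=11, y_5=10. The other variables each still have more than one consistent value. That makes 3.

3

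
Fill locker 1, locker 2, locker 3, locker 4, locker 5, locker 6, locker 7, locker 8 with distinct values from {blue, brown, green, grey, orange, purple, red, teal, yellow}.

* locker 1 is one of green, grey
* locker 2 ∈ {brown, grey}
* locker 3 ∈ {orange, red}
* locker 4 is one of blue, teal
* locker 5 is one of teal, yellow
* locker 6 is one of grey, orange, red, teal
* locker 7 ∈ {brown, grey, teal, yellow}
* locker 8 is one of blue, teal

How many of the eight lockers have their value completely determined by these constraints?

The 8 variables draw from only 8 values {blue, brown, green, grey, orange, red, teal, yellow}, so each is used; only locker 1 can be green, hence locker 1 = green.
The 2 variables locker 4 and locker 8 are confined to {blue, teal}, which locks those values in; drop them from locker 5, locker 6, locker 7.
locker 5 must be yellow (only option left). Strike yellow from locker 7.
locker 2 and locker 7 between them cover only {brown, grey} — a naked pair. Remove those values from locker 6.
Determined: locker 1=green, locker 5=yellow. The other lockers each still have more than one consistent value. That makes 2.

2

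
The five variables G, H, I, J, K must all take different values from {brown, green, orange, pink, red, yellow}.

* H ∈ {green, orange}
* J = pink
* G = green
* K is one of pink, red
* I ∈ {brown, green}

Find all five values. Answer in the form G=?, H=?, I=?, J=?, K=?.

G=green, H=orange, I=brown, J=pink, K=red

G must be green (only option left). So H, I can't be green.
That leaves H = orange.
I has just one choice, so I = brown.
J's domain is down to {pink}, so J = pink. Strike pink from K.
K has just one choice, so K = red.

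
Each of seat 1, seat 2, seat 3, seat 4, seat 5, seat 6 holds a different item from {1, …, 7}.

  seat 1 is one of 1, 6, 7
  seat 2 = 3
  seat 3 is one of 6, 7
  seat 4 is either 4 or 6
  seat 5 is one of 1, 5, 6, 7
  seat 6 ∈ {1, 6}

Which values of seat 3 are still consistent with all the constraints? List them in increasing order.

seat 2's domain is down to {3}, so seat 2 = 3.
The 5 still-open variables draw from only 5 values {1, 4, 5, 6, 7}, so each is used; only seat 4 can be 4, hence seat 4 = 4.
The 4 still-open variables draw from only 4 values {1, 5, 6, 7}, so each is used; only seat 5 can be 5, hence seat 5 = 5.
No further eliminations apply; seat 3 can still be any of 6, 7.

6, 7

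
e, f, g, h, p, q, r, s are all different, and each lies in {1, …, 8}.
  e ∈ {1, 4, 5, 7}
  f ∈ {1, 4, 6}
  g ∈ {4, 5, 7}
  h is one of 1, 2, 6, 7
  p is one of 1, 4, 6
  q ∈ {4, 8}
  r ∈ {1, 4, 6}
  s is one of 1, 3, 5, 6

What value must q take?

8

Among the 8 variables, 2 fits only h (and all 8 values in {1, 2, 3, 4, 5, 6, 7, 8} must be used), so h = 2.
Among the 7 still-open variables, 3 fits only s (and all 7 values in {1, 3, 4, 5, 6, 7, 8} must be used), so s = 3.
Among the 6 still-open variables, 8 fits only q (and all 6 values in {1, 4, 5, 6, 7, 8} must be used), so q = 8.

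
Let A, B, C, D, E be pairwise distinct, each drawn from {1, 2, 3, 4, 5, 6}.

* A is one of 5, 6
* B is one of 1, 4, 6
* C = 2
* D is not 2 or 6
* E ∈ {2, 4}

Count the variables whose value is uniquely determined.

C must be 2 (only option left). Remove 2 from E.
E must be 4 (only option left). Remove 4 from B, D.
Determined: C=2, E=4. The other variables each still have more than one consistent value. That makes 2.

2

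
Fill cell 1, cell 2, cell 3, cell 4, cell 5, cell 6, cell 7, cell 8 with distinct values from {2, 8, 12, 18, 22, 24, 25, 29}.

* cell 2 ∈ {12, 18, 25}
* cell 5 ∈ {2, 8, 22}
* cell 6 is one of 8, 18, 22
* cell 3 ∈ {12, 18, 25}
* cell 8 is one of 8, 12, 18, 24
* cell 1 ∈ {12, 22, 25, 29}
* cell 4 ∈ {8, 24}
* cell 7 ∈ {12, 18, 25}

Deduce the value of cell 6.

22

Among the 8 variables, 2 fits only cell 5 (and all 8 values in {2, 8, 12, 18, 22, 24, 25, 29} must be used), so cell 5 = 2.
The 7 still-open variables draw from only 7 values {8, 12, 18, 22, 24, 25, 29}, so each is used; only cell 1 can be 29, hence cell 1 = 29.
Among the 6 still-open variables, 22 fits only cell 6 (and all 6 values in {8, 12, 18, 22, 24, 25} must be used), so cell 6 = 22.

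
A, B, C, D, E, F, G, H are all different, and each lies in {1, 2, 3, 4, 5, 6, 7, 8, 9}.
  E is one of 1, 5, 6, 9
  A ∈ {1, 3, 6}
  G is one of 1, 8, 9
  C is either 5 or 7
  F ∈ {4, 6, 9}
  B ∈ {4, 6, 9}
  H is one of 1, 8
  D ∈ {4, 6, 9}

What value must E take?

5

The 8 variables draw from only 8 values {1, 3, 4, 5, 6, 7, 8, 9}, so each is used; only A can be 3, hence A = 3.
The 7 still-open variables together cover exactly {1, 4, 5, 6, 7, 8, 9} — 7 values for 7 variables — and 7 appears only in C's list, so C = 7.
Among the 6 still-open variables, 5 fits only E (and all 6 values in {1, 4, 5, 6, 8, 9} must be used), so E = 5.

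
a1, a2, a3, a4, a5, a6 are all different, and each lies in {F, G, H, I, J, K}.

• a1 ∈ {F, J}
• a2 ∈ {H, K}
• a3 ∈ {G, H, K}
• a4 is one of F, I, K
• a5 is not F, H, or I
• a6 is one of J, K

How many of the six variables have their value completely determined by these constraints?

2

The 6 variables together cover exactly {F, G, H, I, J, K} — 6 values for 6 variables — and I appears only in a4's list, so a4 = I.
Among the 5 still-open variables, F fits only a1 (and all 5 values in {F, G, H, J, K} must be used), so a1 = F.
Determined: a1=F, a4=I. The other variables each still have more than one consistent value. That makes 2.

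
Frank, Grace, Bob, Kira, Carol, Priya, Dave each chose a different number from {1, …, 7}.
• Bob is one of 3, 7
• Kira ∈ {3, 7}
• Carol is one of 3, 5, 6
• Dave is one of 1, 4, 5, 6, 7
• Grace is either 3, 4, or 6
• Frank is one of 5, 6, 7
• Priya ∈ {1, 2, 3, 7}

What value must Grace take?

Among the 7 variables, 2 fits only Priya (and all 7 values in {1, 2, 3, 4, 5, 6, 7} must be used), so Priya = 2.
Among the 6 still-open variables, 1 fits only Dave (and all 6 values in {1, 3, 4, 5, 6, 7} must be used), so Dave = 1.
Among the 5 still-open variables, 4 fits only Grace (and all 5 values in {3, 4, 5, 6, 7} must be used), so Grace = 4.

4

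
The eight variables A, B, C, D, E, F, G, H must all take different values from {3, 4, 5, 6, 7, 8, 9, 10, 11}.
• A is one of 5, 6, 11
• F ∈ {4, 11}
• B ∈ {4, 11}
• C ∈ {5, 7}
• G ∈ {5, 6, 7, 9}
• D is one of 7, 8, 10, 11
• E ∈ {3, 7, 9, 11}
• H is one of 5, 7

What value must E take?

3

B and F between them cover only {4, 11} — a naked pair. Remove those values from A, D, E.
C and H between them cover only {5, 7} — a naked pair. Remove those values from A, D, E, G.
That leaves A = 6. Strike 6 from G.
G must be 9 (only option left). So E can't be 9.
So E = 3.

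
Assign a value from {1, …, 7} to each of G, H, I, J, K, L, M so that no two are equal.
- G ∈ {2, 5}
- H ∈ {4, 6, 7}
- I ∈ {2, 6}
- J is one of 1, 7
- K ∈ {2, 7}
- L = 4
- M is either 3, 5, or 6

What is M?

L has just one choice, so L = 4. Remove 4 from H.
The 6 still-open variables together cover exactly {1, 2, 3, 5, 6, 7} — 6 values for 6 variables — and 1 appears only in J's list, so J = 1.
Among the 5 still-open variables, 3 fits only M (and all 5 values in {2, 3, 5, 6, 7} must be used), so M = 3.

3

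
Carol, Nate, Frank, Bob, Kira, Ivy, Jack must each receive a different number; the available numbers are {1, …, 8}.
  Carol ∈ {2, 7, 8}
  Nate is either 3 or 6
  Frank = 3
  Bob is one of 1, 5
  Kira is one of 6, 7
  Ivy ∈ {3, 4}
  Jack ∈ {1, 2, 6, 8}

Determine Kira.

Frank's domain is down to {3}, so Frank = 3. Strike 3 from Nate, Ivy.
Ivy must be 4 (only option left).
Nate must be 6 (only option left). Remove 6 from Kira, Jack.
So Kira = 7.

7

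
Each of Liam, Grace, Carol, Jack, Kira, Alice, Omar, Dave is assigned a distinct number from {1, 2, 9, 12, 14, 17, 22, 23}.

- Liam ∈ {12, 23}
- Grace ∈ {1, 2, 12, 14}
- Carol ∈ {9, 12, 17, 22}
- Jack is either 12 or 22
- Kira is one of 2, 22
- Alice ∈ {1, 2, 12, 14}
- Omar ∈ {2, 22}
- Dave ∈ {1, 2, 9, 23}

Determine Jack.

12

The 8 variables draw from only 8 values {1, 2, 9, 12, 14, 17, 22, 23}, so each is used; only Carol can be 17, hence Carol = 17.
Among the 7 still-open variables, 9 fits only Dave (and all 7 values in {1, 2, 9, 12, 14, 22, 23} must be used), so Dave = 9.
Among the 6 still-open variables, 23 fits only Liam (and all 6 values in {1, 2, 12, 14, 22, 23} must be used), so Liam = 23.
Kira and Omar share exactly the 2 values {2, 22}; by pigeonhole those values go to them, so strike 2, 22 from Grace, Jack, Alice.
So Jack = 12.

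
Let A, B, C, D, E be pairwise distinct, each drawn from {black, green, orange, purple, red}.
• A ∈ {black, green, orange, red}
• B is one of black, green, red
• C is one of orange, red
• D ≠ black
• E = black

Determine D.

E's domain is down to {black}, so E = black. So A, B can't be black.
The 4 still-open variables draw from only 4 values {green, orange, purple, red}, so each is used; only D can be purple, hence D = purple.

purple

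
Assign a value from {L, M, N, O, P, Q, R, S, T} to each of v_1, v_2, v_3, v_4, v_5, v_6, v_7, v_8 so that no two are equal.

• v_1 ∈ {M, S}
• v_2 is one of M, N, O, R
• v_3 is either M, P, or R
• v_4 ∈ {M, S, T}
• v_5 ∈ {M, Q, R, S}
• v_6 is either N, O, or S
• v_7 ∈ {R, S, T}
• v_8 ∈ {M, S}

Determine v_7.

R

The 8 variables together cover exactly {M, N, O, P, Q, R, S, T} — 8 values for 8 variables — and P appears only in v_3's list, so v_3 = P.
The 7 still-open variables draw from only 7 values {M, N, O, Q, R, S, T}, so each is used; only v_5 can be Q, hence v_5 = Q.
The 2 variables v_1 and v_8 are confined to {M, S}, which locks those values in; drop them from v_2, v_4, v_6, v_7.
v_4's domain is down to {T}, so v_4 = T. Remove T from v_7.
So v_7 = R.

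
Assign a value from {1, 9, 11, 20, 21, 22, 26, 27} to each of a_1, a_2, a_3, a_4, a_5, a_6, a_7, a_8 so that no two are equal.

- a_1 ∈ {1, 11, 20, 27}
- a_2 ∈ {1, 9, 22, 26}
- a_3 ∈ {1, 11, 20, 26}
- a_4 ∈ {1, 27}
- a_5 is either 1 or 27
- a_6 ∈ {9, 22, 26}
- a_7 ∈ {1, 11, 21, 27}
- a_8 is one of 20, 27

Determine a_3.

Among the 8 variables, 21 fits only a_7 (and all 8 values in {1, 9, 11, 20, 21, 22, 26, 27} must be used), so a_7 = 21.
a_4 and a_5 between them cover only {1, 27} — a naked pair. Remove those values from a_1, a_2, a_3, a_8.
That leaves a_8 = 20. So a_1, a_3 can't be 20.
a_1's domain is down to {11}, so a_1 = 11. Strike 11 from a_3.
So a_3 = 26.

26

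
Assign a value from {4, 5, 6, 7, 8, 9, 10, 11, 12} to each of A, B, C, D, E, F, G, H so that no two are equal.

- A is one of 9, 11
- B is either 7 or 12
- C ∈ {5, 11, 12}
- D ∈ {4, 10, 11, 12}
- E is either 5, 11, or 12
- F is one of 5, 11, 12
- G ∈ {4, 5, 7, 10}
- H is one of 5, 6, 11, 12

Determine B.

7

The 8 variables draw from only 8 values {4, 5, 6, 7, 9, 10, 11, 12}, so each is used; only H can be 6, hence H = 6.
Among the 7 still-open variables, 9 fits only A (and all 7 values in {4, 5, 7, 9, 10, 11, 12} must be used), so A = 9.
The 3 variables C, E, F are confined to {5, 11, 12}, which locks those values in; drop them from B, D, G.
So B = 7.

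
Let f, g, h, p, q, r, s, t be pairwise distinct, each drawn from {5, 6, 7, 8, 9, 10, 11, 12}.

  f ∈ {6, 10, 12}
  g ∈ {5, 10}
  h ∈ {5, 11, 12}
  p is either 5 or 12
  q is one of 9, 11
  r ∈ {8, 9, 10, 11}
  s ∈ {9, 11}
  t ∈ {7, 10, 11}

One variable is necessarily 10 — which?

The 8 variables together cover exactly {5, 6, 7, 8, 9, 10, 11, 12} — 8 values for 8 variables — and 6 appears only in f's list, so f = 6.
Among the 7 still-open variables, 7 fits only t (and all 7 values in {5, 7, 8, 9, 10, 11, 12} must be used), so t = 7.
The 6 still-open variables draw from only 6 values {5, 8, 9, 10, 11, 12}, so each is used; only r can be 8, hence r = 8.
The 5 still-open variables together cover exactly {5, 9, 10, 11, 12} — 5 values for 5 variables — and 10 appears only in g's list, so g = 10.

g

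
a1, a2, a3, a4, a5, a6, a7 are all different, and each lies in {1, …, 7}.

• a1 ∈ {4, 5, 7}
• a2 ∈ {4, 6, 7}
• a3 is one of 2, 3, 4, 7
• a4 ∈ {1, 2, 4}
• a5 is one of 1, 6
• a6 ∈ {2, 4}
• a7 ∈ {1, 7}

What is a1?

The 7 variables draw from only 7 values {1, 2, 3, 4, 5, 6, 7}, so each is used; only a3 can be 3, hence a3 = 3.
The 6 still-open variables together cover exactly {1, 2, 4, 5, 6, 7} — 6 values for 6 variables — and 5 appears only in a1's list, so a1 = 5.

5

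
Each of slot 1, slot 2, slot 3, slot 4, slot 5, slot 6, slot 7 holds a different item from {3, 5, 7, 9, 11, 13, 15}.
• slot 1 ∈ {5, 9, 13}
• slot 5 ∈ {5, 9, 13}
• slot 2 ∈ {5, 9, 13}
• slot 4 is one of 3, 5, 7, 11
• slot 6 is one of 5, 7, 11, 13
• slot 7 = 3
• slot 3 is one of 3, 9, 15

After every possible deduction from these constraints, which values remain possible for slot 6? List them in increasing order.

slot 7 has just one choice, so slot 7 = 3. So slot 3, slot 4 can't be 3.
The 6 still-open variables draw from only 6 values {5, 7, 9, 11, 13, 15}, so each is used; only slot 3 can be 15, hence slot 3 = 15.
slot 1, slot 2, slot 5 between them cover only {5, 9, 13} — a naked triple. Remove those values from slot 4, slot 6.
No further eliminations apply; slot 6 can still be any of 7, 11.

7, 11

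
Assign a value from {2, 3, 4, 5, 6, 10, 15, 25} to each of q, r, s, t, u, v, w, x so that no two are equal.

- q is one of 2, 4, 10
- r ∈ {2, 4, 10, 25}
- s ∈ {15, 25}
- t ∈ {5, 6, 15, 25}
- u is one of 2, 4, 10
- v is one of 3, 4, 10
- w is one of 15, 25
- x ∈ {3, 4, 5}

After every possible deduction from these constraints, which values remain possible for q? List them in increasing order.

2, 4, 10

The 8 variables together cover exactly {2, 3, 4, 5, 6, 10, 15, 25} — 8 values for 8 variables — and 6 appears only in t's list, so t = 6.
The 7 still-open variables draw from only 7 values {2, 3, 4, 5, 10, 15, 25}, so each is used; only x can be 5, hence x = 5.
Among the 6 still-open variables, 3 fits only v (and all 6 values in {2, 3, 4, 10, 15, 25} must be used), so v = 3.
s and w between them cover only {15, 25} — a naked pair. Remove those values from r.
No further eliminations apply; q can still be any of 2, 4, 10.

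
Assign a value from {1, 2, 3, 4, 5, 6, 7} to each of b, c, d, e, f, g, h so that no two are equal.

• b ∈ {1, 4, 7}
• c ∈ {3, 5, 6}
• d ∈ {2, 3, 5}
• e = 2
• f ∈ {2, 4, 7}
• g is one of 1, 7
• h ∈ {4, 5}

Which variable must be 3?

d

e has just one choice, so e = 2. Remove 2 from d, f.
The 6 still-open variables together cover exactly {1, 3, 4, 5, 6, 7} — 6 values for 6 variables — and 6 appears only in c's list, so c = 6.
Among the 5 still-open variables, 3 fits only d (and all 5 values in {1, 3, 4, 5, 7} must be used), so d = 3.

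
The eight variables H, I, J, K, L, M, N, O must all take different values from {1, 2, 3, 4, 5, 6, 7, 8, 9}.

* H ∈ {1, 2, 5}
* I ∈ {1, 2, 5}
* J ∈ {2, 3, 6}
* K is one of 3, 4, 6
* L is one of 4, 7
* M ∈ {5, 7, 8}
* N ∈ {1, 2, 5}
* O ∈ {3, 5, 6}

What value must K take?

The 8 variables draw from only 8 values {1, 2, 3, 4, 5, 6, 7, 8}, so each is used; only M can be 8, hence M = 8.
Among the 7 still-open variables, 7 fits only L (and all 7 values in {1, 2, 3, 4, 5, 6, 7} must be used), so L = 7.
The 6 still-open variables draw from only 6 values {1, 2, 3, 4, 5, 6}, so each is used; only K can be 4, hence K = 4.

4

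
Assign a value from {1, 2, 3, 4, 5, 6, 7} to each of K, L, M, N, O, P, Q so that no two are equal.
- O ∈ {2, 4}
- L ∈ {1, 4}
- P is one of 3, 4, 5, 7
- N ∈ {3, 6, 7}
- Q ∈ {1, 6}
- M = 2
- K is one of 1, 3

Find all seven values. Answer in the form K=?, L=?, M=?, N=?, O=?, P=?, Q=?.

M's domain is down to {2}, so M = 2. So O can't be 2.
That leaves O = 4. So L, P can't be 4.
L's domain is down to {1}, so L = 1. Strike 1 from K, Q.
Q must be 6 (only option left). Eliminate 6 elsewhere: N.
That leaves K = 3. So N, P can't be 3.
That leaves N = 7. Remove 7 from P.
P must be 5 (only option left).

K=3, L=1, M=2, N=7, O=4, P=5, Q=6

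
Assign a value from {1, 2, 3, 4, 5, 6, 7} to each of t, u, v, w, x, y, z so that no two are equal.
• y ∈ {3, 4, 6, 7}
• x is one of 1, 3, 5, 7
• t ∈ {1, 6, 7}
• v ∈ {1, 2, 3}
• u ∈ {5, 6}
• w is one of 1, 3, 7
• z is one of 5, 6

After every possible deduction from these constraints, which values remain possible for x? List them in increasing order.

The 7 variables together cover exactly {1, 2, 3, 4, 5, 6, 7} — 7 values for 7 variables — and 2 appears only in v's list, so v = 2.
Among the 6 still-open variables, 4 fits only y (and all 6 values in {1, 3, 4, 5, 6, 7} must be used), so y = 4.
The 2 variables u and z are confined to {5, 6}, which locks those values in; drop them from t, x.
No further eliminations apply; x can still be any of 1, 3, 7.

1, 3, 7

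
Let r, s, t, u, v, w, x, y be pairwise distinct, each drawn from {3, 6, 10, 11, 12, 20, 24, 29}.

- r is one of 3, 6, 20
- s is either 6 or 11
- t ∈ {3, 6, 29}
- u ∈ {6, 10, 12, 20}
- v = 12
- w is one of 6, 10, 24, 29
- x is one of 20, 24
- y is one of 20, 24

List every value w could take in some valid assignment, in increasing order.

6, 10, 29

v must be 12 (only option left). Remove 12 from u.
The 7 still-open variables draw from only 7 values {3, 6, 10, 11, 20, 24, 29}, so each is used; only s can be 11, hence s = 11.
x and y share exactly the 2 values {20, 24}; by pigeonhole those values go to them, so strike 20, 24 from r, u, w.
No further eliminations apply; w can still be any of 6, 10, 29.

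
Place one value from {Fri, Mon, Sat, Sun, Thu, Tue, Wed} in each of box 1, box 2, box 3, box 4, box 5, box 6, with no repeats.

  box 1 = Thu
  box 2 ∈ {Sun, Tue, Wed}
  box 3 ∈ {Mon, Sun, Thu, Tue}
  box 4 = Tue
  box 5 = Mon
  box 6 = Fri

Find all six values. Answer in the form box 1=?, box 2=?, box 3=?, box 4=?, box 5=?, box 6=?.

box 1's domain is down to {Thu}, so box 1 = Thu. So box 3 can't be Thu.
That leaves box 4 = Tue. Eliminate Tue elsewhere: box 2, box 3.
That leaves box 5 = Mon. So box 3 can't be Mon.
box 6's domain is down to {Fri}, so box 6 = Fri.
box 3's domain is down to {Sun}, so box 3 = Sun. Remove Sun from box 2.
box 2's domain is down to {Wed}, so box 2 = Wed.

box 1=Thu, box 2=Wed, box 3=Sun, box 4=Tue, box 5=Mon, box 6=Fri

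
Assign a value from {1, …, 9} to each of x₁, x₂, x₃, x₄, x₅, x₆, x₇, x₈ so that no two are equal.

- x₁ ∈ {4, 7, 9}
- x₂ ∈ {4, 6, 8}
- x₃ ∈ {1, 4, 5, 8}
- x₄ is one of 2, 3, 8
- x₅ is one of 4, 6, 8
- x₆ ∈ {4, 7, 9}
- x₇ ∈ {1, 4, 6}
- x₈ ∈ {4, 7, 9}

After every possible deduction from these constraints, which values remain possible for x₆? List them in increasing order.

4, 7, 9

The 3 variables x₁, x₆, x₈ are confined to {4, 7, 9}, which locks those values in; drop them from x₂, x₃, x₅, x₇.
The 2 variables x₂ and x₅ are confined to {6, 8}, which locks those values in; drop them from x₃, x₄, x₇.
x₇ has just one choice, so x₇ = 1. So x₃ can't be 1.
That leaves x₃ = 5.
No further eliminations apply; x₆ can still be any of 4, 7, 9.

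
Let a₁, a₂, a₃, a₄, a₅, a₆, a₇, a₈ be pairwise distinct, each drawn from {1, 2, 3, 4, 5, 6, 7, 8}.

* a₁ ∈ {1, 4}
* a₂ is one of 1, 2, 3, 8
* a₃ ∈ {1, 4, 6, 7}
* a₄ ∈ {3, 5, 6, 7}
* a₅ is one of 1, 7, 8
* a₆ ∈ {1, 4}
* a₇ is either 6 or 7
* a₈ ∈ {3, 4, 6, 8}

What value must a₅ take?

Among the 8 variables, 2 fits only a₂ (and all 8 values in {1, 2, 3, 4, 5, 6, 7, 8} must be used), so a₂ = 2.
The 7 still-open variables together cover exactly {1, 3, 4, 5, 6, 7, 8} — 7 values for 7 variables — and 5 appears only in a₄'s list, so a₄ = 5.
The 6 still-open variables together cover exactly {1, 3, 4, 6, 7, 8} — 6 values for 6 variables — and 3 appears only in a₈'s list, so a₈ = 3.
The 5 still-open variables together cover exactly {1, 4, 6, 7, 8} — 5 values for 5 variables — and 8 appears only in a₅'s list, so a₅ = 8.

8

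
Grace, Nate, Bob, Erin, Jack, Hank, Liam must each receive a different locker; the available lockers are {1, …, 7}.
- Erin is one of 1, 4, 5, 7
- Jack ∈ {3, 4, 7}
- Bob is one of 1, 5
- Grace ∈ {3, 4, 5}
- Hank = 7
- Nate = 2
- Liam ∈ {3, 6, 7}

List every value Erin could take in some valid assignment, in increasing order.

1, 4, 5

Nate has just one choice, so Nate = 2.
Hank's domain is down to {7}, so Hank = 7. So Erin, Jack, Liam can't be 7.
Among the 5 still-open variables, 6 fits only Liam (and all 5 values in {1, 3, 4, 5, 6} must be used), so Liam = 6.
No further eliminations apply; Erin can still be any of 1, 4, 5.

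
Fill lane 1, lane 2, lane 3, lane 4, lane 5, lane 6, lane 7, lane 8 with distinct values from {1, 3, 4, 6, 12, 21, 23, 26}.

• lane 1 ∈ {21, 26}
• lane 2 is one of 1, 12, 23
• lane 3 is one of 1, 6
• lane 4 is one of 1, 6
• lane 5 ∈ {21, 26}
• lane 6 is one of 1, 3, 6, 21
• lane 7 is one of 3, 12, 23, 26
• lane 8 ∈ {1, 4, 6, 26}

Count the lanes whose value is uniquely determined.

The 8 variables together cover exactly {1, 3, 4, 6, 12, 21, 23, 26} — 8 values for 8 variables — and 4 appears only in lane 8's list, so lane 8 = 4.
lane 1 and lane 5 share exactly the 2 values {21, 26}; by pigeonhole those values go to them, so strike 21, 26 from lane 6, lane 7.
lane 3 and lane 4 between them cover only {1, 6} — a naked pair. Remove those values from lane 2, lane 6.
That leaves lane 6 = 3. So lane 7 can't be 3.
Determined: lane 6=3, lane 8=4. The other lanes each still have more than one consistent value. That makes 2.

2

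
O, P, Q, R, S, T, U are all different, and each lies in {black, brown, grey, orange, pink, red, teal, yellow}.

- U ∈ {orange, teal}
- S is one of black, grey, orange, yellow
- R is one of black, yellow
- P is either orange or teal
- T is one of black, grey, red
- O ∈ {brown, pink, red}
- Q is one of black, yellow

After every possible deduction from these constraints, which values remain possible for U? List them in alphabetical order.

orange, teal

P and U share exactly the 2 values {orange, teal}; by pigeonhole those values go to them, so strike orange, teal from S.
The 2 variables Q and R are confined to {black, yellow}, which locks those values in; drop them from S, T.
S has just one choice, so S = grey. Remove grey from T.
T has just one choice, so T = red. Eliminate red elsewhere: O.
No further eliminations apply; U can still be any of orange, teal.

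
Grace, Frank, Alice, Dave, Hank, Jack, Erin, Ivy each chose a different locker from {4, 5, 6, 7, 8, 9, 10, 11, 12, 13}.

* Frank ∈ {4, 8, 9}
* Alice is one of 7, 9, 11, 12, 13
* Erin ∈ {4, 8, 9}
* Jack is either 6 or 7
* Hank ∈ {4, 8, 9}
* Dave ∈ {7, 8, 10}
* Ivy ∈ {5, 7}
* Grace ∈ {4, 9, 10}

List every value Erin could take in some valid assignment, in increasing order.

4, 8, 9

The 3 variables Frank, Hank, Erin are confined to {4, 8, 9}, which locks those values in; drop them from Grace, Alice, Dave.
Grace must be 10 (only option left). Strike 10 from Dave.
Dave must be 7 (only option left). So Alice, Jack, Ivy can't be 7.
Jack must be 6 (only option left).
Ivy's domain is down to {5}, so Ivy = 5.
No further eliminations apply; Erin can still be any of 4, 8, 9.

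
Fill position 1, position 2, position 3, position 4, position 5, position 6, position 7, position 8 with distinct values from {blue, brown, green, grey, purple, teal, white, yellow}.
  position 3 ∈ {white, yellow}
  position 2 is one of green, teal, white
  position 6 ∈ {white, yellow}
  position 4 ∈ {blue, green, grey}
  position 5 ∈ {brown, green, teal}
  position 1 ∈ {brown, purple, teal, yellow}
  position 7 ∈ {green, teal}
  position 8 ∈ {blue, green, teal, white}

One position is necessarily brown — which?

position 5

The 8 variables draw from only 8 values {blue, brown, green, grey, purple, teal, white, yellow}, so each is used; only position 4 can be grey, hence position 4 = grey.
Among the 7 still-open variables, blue fits only position 8 (and all 7 values in {blue, brown, green, purple, teal, white, yellow} must be used), so position 8 = blue.
The 6 still-open variables together cover exactly {brown, green, purple, teal, white, yellow} — 6 values for 6 variables — and purple appears only in position 1's list, so position 1 = purple.
Among the 5 still-open variables, brown fits only position 5 (and all 5 values in {brown, green, teal, white, yellow} must be used), so position 5 = brown.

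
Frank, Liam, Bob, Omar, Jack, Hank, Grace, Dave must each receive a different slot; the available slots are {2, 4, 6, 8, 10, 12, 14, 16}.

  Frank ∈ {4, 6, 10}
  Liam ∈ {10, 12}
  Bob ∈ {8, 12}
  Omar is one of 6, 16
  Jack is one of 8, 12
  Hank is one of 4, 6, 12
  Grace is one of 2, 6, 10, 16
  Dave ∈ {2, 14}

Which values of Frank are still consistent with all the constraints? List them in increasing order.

Among the 8 variables, 14 fits only Dave (and all 8 values in {2, 4, 6, 8, 10, 12, 14, 16} must be used), so Dave = 14.
The 7 still-open variables draw from only 7 values {2, 4, 6, 8, 10, 12, 16}, so each is used; only Grace can be 2, hence Grace = 2.
Among the 6 still-open variables, 16 fits only Omar (and all 6 values in {4, 6, 8, 10, 12, 16} must be used), so Omar = 16.
Bob and Jack share exactly the 2 values {8, 12}; by pigeonhole those values go to them, so strike 8, 12 from Liam, Hank.
Liam must be 10 (only option left). Remove 10 from Frank.
No further eliminations apply; Frank can still be any of 4, 6.

4, 6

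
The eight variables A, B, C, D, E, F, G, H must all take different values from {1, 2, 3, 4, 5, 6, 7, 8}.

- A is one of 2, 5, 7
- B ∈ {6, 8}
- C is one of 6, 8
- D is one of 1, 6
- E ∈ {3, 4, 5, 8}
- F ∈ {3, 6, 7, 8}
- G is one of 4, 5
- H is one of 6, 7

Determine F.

The 8 variables draw from only 8 values {1, 2, 3, 4, 5, 6, 7, 8}, so each is used; only D can be 1, hence D = 1.
The 7 still-open variables draw from only 7 values {2, 3, 4, 5, 6, 7, 8}, so each is used; only A can be 2, hence A = 2.
B and C between them cover only {6, 8} — a naked pair. Remove those values from E, F, H.
H has just one choice, so H = 7. Strike 7 from F.
So F = 3.

3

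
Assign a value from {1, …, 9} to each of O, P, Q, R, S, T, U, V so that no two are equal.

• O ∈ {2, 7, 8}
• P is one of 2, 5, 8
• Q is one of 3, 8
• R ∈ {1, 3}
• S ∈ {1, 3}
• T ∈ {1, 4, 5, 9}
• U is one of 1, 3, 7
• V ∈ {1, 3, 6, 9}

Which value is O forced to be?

R and S share exactly the 2 values {1, 3}; by pigeonhole those values go to them, so strike 1, 3 from Q, T, U, V.
That leaves Q = 8. Remove 8 from O, P.
U must be 7 (only option left). Eliminate 7 elsewhere: O.
So O = 2.

2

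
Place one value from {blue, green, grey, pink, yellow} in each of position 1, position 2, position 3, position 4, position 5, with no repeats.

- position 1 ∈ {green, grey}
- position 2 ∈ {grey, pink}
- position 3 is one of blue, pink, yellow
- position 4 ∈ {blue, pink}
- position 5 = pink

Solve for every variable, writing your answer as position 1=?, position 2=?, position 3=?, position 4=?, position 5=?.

position 5 has just one choice, so position 5 = pink. So position 2, position 3, position 4 can't be pink.
position 2's domain is down to {grey}, so position 2 = grey. So position 1 can't be grey.
position 4 must be blue (only option left). Remove blue from position 3.
position 1's domain is down to {green}, so position 1 = green.
position 3 must be yellow (only option left).

position 1=green, position 2=grey, position 3=yellow, position 4=blue, position 5=pink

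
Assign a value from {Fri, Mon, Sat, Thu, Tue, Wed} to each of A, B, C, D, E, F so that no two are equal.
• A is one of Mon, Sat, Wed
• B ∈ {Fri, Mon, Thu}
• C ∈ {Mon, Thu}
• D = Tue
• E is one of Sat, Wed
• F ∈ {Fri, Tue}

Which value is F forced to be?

Fri

D must be Tue (only option left). Remove Tue from F.
So F = Fri.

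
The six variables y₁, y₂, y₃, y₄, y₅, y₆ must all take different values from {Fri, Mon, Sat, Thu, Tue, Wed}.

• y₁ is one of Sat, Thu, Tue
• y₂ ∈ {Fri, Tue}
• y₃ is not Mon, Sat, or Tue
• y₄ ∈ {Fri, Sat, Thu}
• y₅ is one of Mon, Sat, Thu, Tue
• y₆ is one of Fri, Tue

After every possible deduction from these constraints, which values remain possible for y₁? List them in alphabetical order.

Sat, Thu

Among the 6 variables, Mon fits only y₅ (and all 6 values in {Fri, Mon, Sat, Thu, Tue, Wed} must be used), so y₅ = Mon.
The 5 still-open variables together cover exactly {Fri, Sat, Thu, Tue, Wed} — 5 values for 5 variables — and Wed appears only in y₃'s list, so y₃ = Wed.
The 2 variables y₂ and y₆ are confined to {Fri, Tue}, which locks those values in; drop them from y₁, y₄.
No further eliminations apply; y₁ can still be any of Sat, Thu.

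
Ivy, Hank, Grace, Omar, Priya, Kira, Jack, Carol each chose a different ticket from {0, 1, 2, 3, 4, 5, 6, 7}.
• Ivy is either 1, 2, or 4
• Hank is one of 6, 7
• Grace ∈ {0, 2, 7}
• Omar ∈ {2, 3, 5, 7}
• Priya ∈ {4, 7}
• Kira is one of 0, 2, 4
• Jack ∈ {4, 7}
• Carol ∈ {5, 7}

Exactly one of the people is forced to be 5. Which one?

Carol

Among the 8 variables, 1 fits only Ivy (and all 8 values in {0, 1, 2, 3, 4, 5, 6, 7} must be used), so Ivy = 1.
Among the 7 still-open variables, 3 fits only Omar (and all 7 values in {0, 2, 3, 4, 5, 6, 7} must be used), so Omar = 3.
The 6 still-open variables draw from only 6 values {0, 2, 4, 5, 6, 7}, so each is used; only Carol can be 5, hence Carol = 5.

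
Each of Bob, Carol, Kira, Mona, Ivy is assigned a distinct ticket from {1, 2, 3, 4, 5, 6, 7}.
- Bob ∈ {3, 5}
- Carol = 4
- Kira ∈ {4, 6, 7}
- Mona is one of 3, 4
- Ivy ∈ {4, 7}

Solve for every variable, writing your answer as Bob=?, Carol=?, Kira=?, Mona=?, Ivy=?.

Carol's domain is down to {4}, so Carol = 4. Eliminate 4 elsewhere: Kira, Mona, Ivy.
That leaves Mona = 3. So Bob can't be 3.
That leaves Ivy = 7. So Kira can't be 7.
Bob must be 5 (only option left).
Kira must be 6 (only option left).

Bob=5, Carol=4, Kira=6, Mona=3, Ivy=7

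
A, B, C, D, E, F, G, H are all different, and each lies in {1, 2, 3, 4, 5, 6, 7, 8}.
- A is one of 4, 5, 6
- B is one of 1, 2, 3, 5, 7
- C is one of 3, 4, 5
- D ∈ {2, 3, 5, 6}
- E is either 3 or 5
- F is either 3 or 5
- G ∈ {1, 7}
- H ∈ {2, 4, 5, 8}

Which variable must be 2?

The 8 variables draw from only 8 values {1, 2, 3, 4, 5, 6, 7, 8}, so each is used; only H can be 8, hence H = 8.
The 2 variables E and F are confined to {3, 5}, which locks those values in; drop them from A, B, C, D.
C must be 4 (only option left). So A can't be 4.
A has just one choice, so A = 6. Strike 6 from D.
So 2 goes to D.

D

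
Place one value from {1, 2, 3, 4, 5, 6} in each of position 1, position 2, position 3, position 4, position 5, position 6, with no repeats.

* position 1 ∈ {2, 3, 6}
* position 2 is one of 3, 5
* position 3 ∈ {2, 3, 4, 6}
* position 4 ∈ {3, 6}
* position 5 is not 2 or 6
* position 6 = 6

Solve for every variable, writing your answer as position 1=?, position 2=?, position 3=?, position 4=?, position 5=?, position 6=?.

position 6 must be 6 (only option left). Eliminate 6 elsewhere: position 1, position 3, position 4.
position 4 has just one choice, so position 4 = 3. Eliminate 3 elsewhere: position 1, position 2, position 3, position 5.
position 1's domain is down to {2}, so position 1 = 2. Strike 2 from position 3.
position 2 has just one choice, so position 2 = 5. Remove 5 from position 5.
That leaves position 3 = 4. Remove 4 from position 5.
position 5's domain is down to {1}, so position 5 = 1.

position 1=2, position 2=5, position 3=4, position 4=3, position 5=1, position 6=6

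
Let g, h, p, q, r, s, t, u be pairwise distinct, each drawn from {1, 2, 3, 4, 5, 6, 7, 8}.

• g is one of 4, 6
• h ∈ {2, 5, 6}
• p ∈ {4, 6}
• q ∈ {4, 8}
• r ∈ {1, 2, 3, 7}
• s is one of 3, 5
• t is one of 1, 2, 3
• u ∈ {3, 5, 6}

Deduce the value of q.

8

Among the 8 variables, 7 fits only r (and all 8 values in {1, 2, 3, 4, 5, 6, 7, 8} must be used), so r = 7.
Among the 7 still-open variables, 1 fits only t (and all 7 values in {1, 2, 3, 4, 5, 6, 8} must be used), so t = 1.
The 6 still-open variables draw from only 6 values {2, 3, 4, 5, 6, 8}, so each is used; only h can be 2, hence h = 2.
The 5 still-open variables together cover exactly {3, 4, 5, 6, 8} — 5 values for 5 variables — and 8 appears only in q's list, so q = 8.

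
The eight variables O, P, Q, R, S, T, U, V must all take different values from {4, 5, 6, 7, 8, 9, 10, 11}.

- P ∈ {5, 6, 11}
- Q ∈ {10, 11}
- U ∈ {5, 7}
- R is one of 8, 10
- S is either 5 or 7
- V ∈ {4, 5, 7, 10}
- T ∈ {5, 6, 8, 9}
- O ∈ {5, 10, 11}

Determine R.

The 8 variables draw from only 8 values {4, 5, 6, 7, 8, 9, 10, 11}, so each is used; only V can be 4, hence V = 4.
The 7 still-open variables draw from only 7 values {5, 6, 7, 8, 9, 10, 11}, so each is used; only T can be 9, hence T = 9.
The 6 still-open variables together cover exactly {5, 6, 7, 8, 10, 11} — 6 values for 6 variables — and 6 appears only in P's list, so P = 6.
The 5 still-open variables draw from only 5 values {5, 7, 8, 10, 11}, so each is used; only R can be 8, hence R = 8.

8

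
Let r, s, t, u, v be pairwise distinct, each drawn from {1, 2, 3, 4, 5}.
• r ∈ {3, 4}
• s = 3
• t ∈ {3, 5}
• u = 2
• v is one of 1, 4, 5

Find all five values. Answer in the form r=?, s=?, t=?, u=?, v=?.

s must be 3 (only option left). Remove 3 from r, t.
t must be 5 (only option left). Strike 5 from v.
That leaves u = 2.
r must be 4 (only option left). Eliminate 4 elsewhere: v.
That leaves v = 1.

r=4, s=3, t=5, u=2, v=1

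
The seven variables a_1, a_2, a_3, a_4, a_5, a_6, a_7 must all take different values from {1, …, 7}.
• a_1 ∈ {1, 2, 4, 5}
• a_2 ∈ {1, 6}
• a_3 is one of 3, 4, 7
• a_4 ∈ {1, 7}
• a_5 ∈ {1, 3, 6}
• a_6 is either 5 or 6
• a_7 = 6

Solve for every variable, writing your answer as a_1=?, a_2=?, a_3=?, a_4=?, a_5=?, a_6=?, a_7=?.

a_1=2, a_2=1, a_3=4, a_4=7, a_5=3, a_6=5, a_7=6

a_7 has just one choice, so a_7 = 6. Eliminate 6 elsewhere: a_2, a_5, a_6.
a_2's domain is down to {1}, so a_2 = 1. Remove 1 from a_1, a_4, a_5.
That leaves a_4 = 7. Strike 7 from a_3.
That leaves a_5 = 3. Remove 3 from a_3.
a_6 must be 5 (only option left). Eliminate 5 elsewhere: a_1.
a_3 must be 4 (only option left). Remove 4 from a_1.
a_1 must be 2 (only option left).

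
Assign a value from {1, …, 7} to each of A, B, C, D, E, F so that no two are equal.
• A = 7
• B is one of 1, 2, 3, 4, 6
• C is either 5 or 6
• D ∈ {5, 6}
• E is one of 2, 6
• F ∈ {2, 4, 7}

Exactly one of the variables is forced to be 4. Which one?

F

A's domain is down to {7}, so A = 7. Eliminate 7 elsewhere: F.
The 2 variables C and D are confined to {5, 6}, which locks those values in; drop them from B, E.
E must be 2 (only option left). So B, F can't be 2.
So 4 goes to F.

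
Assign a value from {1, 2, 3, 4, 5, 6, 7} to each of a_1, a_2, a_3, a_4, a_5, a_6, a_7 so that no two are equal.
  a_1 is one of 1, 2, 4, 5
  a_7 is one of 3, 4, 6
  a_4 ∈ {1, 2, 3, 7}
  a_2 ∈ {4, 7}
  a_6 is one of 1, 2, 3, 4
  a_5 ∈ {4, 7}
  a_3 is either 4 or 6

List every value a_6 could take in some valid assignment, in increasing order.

Among the 7 variables, 5 fits only a_1 (and all 7 values in {1, 2, 3, 4, 5, 6, 7} must be used), so a_1 = 5.
a_2 and a_5 between them cover only {4, 7} — a naked pair. Remove those values from a_3, a_4, a_6, a_7.
a_3 has just one choice, so a_3 = 6. Remove 6 from a_7.
a_7's domain is down to {3}, so a_7 = 3. Eliminate 3 elsewhere: a_4, a_6.
No further eliminations apply; a_6 can still be any of 1, 2.

1, 2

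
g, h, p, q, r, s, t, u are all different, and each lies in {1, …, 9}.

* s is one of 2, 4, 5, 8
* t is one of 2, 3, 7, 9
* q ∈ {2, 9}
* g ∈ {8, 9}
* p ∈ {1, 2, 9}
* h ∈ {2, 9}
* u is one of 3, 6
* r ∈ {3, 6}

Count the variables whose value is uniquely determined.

3

h and q share exactly the 2 values {2, 9}; by pigeonhole those values go to them, so strike 2, 9 from g, p, s, t.
g has just one choice, so g = 8. Strike 8 from s.
That leaves p = 1.
r and u share exactly the 2 values {3, 6}; by pigeonhole those values go to them, so strike 3, 6 from t.
t has just one choice, so t = 7.
Determined: g=8, p=1, t=7. The other variables each still have more than one consistent value. That makes 3.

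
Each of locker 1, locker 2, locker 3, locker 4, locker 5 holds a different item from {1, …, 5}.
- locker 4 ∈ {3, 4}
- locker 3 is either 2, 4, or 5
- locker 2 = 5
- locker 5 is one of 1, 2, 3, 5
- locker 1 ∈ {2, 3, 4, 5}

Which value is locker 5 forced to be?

1

locker 2's domain is down to {5}, so locker 2 = 5. Remove 5 from locker 1, locker 3, locker 5.
The 4 still-open variables draw from only 4 values {1, 2, 3, 4}, so each is used; only locker 5 can be 1, hence locker 5 = 1.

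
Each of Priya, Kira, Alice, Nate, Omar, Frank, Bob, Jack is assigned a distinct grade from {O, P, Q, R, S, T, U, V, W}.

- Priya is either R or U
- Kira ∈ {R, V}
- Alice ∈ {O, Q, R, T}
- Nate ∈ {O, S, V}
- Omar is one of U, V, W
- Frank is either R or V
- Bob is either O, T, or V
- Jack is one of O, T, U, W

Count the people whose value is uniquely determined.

4

The 8 variables draw from only 8 values {O, Q, R, S, T, U, V, W}, so each is used; only Alice can be Q, hence Alice = Q.
The 7 still-open variables draw from only 7 values {O, R, S, T, U, V, W}, so each is used; only Nate can be S, hence Nate = S.
The 2 variables Kira and Frank are confined to {R, V}, which locks those values in; drop them from Priya, Omar, Bob.
Priya must be U (only option left). Strike U from Omar, Jack.
Omar must be W (only option left). Remove W from Jack.
Determined: Priya=U, Alice=Q, Nate=S, Omar=W. The other people each still have more than one consistent value. That makes 4.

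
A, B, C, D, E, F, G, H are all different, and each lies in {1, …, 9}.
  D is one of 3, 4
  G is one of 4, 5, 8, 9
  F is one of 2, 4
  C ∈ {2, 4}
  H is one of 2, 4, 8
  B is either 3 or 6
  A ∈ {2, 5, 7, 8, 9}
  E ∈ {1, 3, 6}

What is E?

The 2 variables C and F are confined to {2, 4}, which locks those values in; drop them from A, D, G, H.
D has just one choice, so D = 3. So B, E can't be 3.
H's domain is down to {8}, so H = 8. Eliminate 8 elsewhere: A, G.
B must be 6 (only option left). Eliminate 6 elsewhere: E.
So E = 1.

1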